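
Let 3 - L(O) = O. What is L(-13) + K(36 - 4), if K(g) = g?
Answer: 48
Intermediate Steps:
L(O) = 3 - O
L(-13) + K(36 - 4) = (3 - 1*(-13)) + (36 - 4) = (3 + 13) + 32 = 16 + 32 = 48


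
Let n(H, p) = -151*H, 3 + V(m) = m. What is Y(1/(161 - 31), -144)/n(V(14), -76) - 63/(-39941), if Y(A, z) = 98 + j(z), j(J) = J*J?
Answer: -75638741/6031091 ≈ -12.541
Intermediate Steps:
V(m) = -3 + m
j(J) = J**2
Y(A, z) = 98 + z**2
Y(1/(161 - 31), -144)/n(V(14), -76) - 63/(-39941) = (98 + (-144)**2)/((-151*(-3 + 14))) - 63/(-39941) = (98 + 20736)/((-151*11)) - 63*(-1/39941) = 20834/(-1661) + 63/39941 = 20834*(-1/1661) + 63/39941 = -1894/151 + 63/39941 = -75638741/6031091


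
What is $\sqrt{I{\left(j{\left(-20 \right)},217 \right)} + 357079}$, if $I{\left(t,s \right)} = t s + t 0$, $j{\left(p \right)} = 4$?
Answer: $\sqrt{357947} \approx 598.29$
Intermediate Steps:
$I{\left(t,s \right)} = s t$ ($I{\left(t,s \right)} = s t + 0 = s t$)
$\sqrt{I{\left(j{\left(-20 \right)},217 \right)} + 357079} = \sqrt{217 \cdot 4 + 357079} = \sqrt{868 + 357079} = \sqrt{357947}$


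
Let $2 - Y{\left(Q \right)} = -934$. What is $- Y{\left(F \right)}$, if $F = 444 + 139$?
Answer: $-936$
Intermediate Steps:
$F = 583$
$Y{\left(Q \right)} = 936$ ($Y{\left(Q \right)} = 2 - -934 = 2 + 934 = 936$)
$- Y{\left(F \right)} = \left(-1\right) 936 = -936$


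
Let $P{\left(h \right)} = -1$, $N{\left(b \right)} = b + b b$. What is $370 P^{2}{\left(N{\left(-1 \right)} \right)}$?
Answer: $370$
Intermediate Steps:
$N{\left(b \right)} = b + b^{2}$
$370 P^{2}{\left(N{\left(-1 \right)} \right)} = 370 \left(-1\right)^{2} = 370 \cdot 1 = 370$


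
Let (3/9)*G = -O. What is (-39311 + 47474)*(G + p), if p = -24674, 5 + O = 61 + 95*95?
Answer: -423798471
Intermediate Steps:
O = 9081 (O = -5 + (61 + 95*95) = -5 + (61 + 9025) = -5 + 9086 = 9081)
G = -27243 (G = 3*(-1*9081) = 3*(-9081) = -27243)
(-39311 + 47474)*(G + p) = (-39311 + 47474)*(-27243 - 24674) = 8163*(-51917) = -423798471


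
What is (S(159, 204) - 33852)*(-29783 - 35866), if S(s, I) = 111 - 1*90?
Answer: 2220971319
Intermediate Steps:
S(s, I) = 21 (S(s, I) = 111 - 90 = 21)
(S(159, 204) - 33852)*(-29783 - 35866) = (21 - 33852)*(-29783 - 35866) = -33831*(-65649) = 2220971319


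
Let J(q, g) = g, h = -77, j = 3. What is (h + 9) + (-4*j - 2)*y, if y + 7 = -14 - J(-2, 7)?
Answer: 324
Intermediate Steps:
y = -28 (y = -7 + (-14 - 1*7) = -7 + (-14 - 7) = -7 - 21 = -28)
(h + 9) + (-4*j - 2)*y = (-77 + 9) + (-4*3 - 2)*(-28) = -68 + (-12 - 2)*(-28) = -68 - 14*(-28) = -68 + 392 = 324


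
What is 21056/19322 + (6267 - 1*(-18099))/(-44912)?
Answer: 118716805/216947416 ≈ 0.54721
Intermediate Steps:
21056/19322 + (6267 - 1*(-18099))/(-44912) = 21056*(1/19322) + (6267 + 18099)*(-1/44912) = 10528/9661 + 24366*(-1/44912) = 10528/9661 - 12183/22456 = 118716805/216947416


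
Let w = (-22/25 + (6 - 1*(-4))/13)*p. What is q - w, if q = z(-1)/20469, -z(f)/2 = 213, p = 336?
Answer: 82484858/2217475 ≈ 37.198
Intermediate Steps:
z(f) = -426 (z(f) = -2*213 = -426)
q = -142/6823 (q = -426/20469 = -426*1/20469 = -142/6823 ≈ -0.020812)
w = -12096/325 (w = (-22/25 + (6 - 1*(-4))/13)*336 = (-22*1/25 + (6 + 4)*(1/13))*336 = (-22/25 + 10*(1/13))*336 = (-22/25 + 10/13)*336 = -36/325*336 = -12096/325 ≈ -37.218)
q - w = -142/6823 - 1*(-12096/325) = -142/6823 + 12096/325 = 82484858/2217475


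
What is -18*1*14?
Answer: -252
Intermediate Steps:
-18*1*14 = -18*14 = -252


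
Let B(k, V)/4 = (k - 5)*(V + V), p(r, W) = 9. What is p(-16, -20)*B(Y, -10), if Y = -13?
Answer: 12960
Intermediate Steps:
B(k, V) = 8*V*(-5 + k) (B(k, V) = 4*((k - 5)*(V + V)) = 4*((-5 + k)*(2*V)) = 4*(2*V*(-5 + k)) = 8*V*(-5 + k))
p(-16, -20)*B(Y, -10) = 9*(8*(-10)*(-5 - 13)) = 9*(8*(-10)*(-18)) = 9*1440 = 12960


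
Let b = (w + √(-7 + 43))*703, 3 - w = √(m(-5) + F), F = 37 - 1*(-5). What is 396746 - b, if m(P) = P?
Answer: 390419 + 703*√37 ≈ 3.9470e+5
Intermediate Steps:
F = 42 (F = 37 + 5 = 42)
w = 3 - √37 (w = 3 - √(-5 + 42) = 3 - √37 ≈ -3.0828)
b = 6327 - 703*√37 (b = ((3 - √37) + √(-7 + 43))*703 = ((3 - √37) + √36)*703 = ((3 - √37) + 6)*703 = (9 - √37)*703 = 6327 - 703*√37 ≈ 2050.8)
396746 - b = 396746 - (6327 - 703*√37) = 396746 + (-6327 + 703*√37) = 390419 + 703*√37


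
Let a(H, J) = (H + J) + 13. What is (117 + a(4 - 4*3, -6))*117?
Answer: 13572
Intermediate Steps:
a(H, J) = 13 + H + J
(117 + a(4 - 4*3, -6))*117 = (117 + (13 + (4 - 4*3) - 6))*117 = (117 + (13 + (4 - 12) - 6))*117 = (117 + (13 - 8 - 6))*117 = (117 - 1)*117 = 116*117 = 13572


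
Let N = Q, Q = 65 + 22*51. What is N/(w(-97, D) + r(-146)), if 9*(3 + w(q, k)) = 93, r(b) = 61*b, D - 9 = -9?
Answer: -3561/26696 ≈ -0.13339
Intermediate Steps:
D = 0 (D = 9 - 9 = 0)
w(q, k) = 22/3 (w(q, k) = -3 + (⅑)*93 = -3 + 31/3 = 22/3)
Q = 1187 (Q = 65 + 1122 = 1187)
N = 1187
N/(w(-97, D) + r(-146)) = 1187/(22/3 + 61*(-146)) = 1187/(22/3 - 8906) = 1187/(-26696/3) = 1187*(-3/26696) = -3561/26696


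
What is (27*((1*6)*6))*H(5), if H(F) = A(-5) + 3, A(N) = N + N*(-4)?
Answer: 17496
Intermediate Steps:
A(N) = -3*N (A(N) = N - 4*N = -3*N)
H(F) = 18 (H(F) = -3*(-5) + 3 = 15 + 3 = 18)
(27*((1*6)*6))*H(5) = (27*((1*6)*6))*18 = (27*(6*6))*18 = (27*36)*18 = 972*18 = 17496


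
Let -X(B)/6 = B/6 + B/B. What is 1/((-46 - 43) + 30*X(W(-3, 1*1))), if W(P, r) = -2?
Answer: -1/209 ≈ -0.0047847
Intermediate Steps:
X(B) = -6 - B (X(B) = -6*(B/6 + B/B) = -6*(B*(1/6) + 1) = -6*(B/6 + 1) = -6*(1 + B/6) = -6 - B)
1/((-46 - 43) + 30*X(W(-3, 1*1))) = 1/((-46 - 43) + 30*(-6 - 1*(-2))) = 1/(-89 + 30*(-6 + 2)) = 1/(-89 + 30*(-4)) = 1/(-89 - 120) = 1/(-209) = -1/209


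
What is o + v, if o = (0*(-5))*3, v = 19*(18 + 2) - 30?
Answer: 350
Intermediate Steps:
v = 350 (v = 19*20 - 30 = 380 - 30 = 350)
o = 0 (o = 0*3 = 0)
o + v = 0 + 350 = 350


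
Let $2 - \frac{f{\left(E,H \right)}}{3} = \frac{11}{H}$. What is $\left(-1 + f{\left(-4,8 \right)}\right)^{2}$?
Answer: $\frac{49}{64} \approx 0.76563$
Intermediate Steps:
$f{\left(E,H \right)} = 6 - \frac{33}{H}$ ($f{\left(E,H \right)} = 6 - 3 \frac{11}{H} = 6 - \frac{33}{H}$)
$\left(-1 + f{\left(-4,8 \right)}\right)^{2} = \left(-1 + \left(6 - \frac{33}{8}\right)\right)^{2} = \left(-1 + \frac{15}{8}\right)^{2} = \left(\frac{7}{8}\right)^{2} = \frac{49}{64}$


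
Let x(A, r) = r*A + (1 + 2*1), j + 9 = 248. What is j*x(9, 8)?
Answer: 17925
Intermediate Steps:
j = 239 (j = -9 + 248 = 239)
x(A, r) = 3 + A*r (x(A, r) = A*r + (1 + 2) = A*r + 3 = 3 + A*r)
j*x(9, 8) = 239*(3 + 9*8) = 239*(3 + 72) = 239*75 = 17925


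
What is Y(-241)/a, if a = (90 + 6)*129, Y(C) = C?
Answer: -241/12384 ≈ -0.019461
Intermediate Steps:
a = 12384 (a = 96*129 = 12384)
Y(-241)/a = -241/12384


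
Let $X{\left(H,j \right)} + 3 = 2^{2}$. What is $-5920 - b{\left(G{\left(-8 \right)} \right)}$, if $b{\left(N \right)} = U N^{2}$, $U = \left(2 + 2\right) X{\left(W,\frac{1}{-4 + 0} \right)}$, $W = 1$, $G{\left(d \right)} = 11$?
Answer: $-6404$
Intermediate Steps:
$X{\left(H,j \right)} = 1$ ($X{\left(H,j \right)} = -3 + 2^{2} = -3 + 4 = 1$)
$U = 4$ ($U = \left(2 + 2\right) 1 = 4 \cdot 1 = 4$)
$b{\left(N \right)} = 4 N^{2}$
$-5920 - b{\left(G{\left(-8 \right)} \right)} = -5920 - 4 \cdot 11^{2} = -5920 - 4 \cdot 121 = -5920 - 484 = -6404$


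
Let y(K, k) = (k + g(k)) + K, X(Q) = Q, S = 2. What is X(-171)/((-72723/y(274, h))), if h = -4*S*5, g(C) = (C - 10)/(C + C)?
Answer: 106989/193928 ≈ 0.55169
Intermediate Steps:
g(C) = (-10 + C)/(2*C) (g(C) = (-10 + C)/((2*C)) = (-10 + C)*(1/(2*C)) = (-10 + C)/(2*C))
h = -40 (h = -4*2*5 = -8*5 = -40)
y(K, k) = K + k + (-10 + k)/(2*k) (y(K, k) = (k + (-10 + k)/(2*k)) + K = K + k + (-10 + k)/(2*k))
X(-171)/((-72723/y(274, h))) = -171/((-72723/(½ + 274 - 40 - 5/(-40)))) = -171/((-72723/(½ + 274 - 40 - 5*(-1/40)))) = -171/((-72723/(½ + 274 - 40 + ⅛))) = -171/((-72723/1877/8)) = -171/((-72723*8/1877)) = -171/(-581784/1877) = -171*(-1877/581784) = 106989/193928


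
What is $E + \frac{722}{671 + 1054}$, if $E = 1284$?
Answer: $\frac{2215622}{1725} \approx 1284.4$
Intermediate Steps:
$E + \frac{722}{671 + 1054} = 1284 + \frac{722}{671 + 1054} = 1284 + \frac{722}{1725} = \frac{2215622}{1725}$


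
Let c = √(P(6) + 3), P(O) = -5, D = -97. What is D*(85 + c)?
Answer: -8245 - 97*I*√2 ≈ -8245.0 - 137.18*I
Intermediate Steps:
c = I*√2 (c = √(-5 + 3) = √(-2) = I*√2 ≈ 1.4142*I)
D*(85 + c) = -97*(85 + I*√2) = -8245 - 97*I*√2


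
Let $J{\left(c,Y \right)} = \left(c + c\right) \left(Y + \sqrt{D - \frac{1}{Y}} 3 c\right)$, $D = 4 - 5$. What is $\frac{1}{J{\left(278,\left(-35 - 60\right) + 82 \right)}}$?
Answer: $- \frac{169}{4641971164} - \frac{3 i \sqrt{39}}{8348869} \approx -3.6407 \cdot 10^{-8} - 2.244 \cdot 10^{-6} i$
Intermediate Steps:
$D = -1$
$J{\left(c,Y \right)} = 2 c \left(Y + 3 c \sqrt{-1 - \frac{1}{Y}}\right)$ ($J{\left(c,Y \right)} = \left(c + c\right) \left(Y + \sqrt{-1 - \frac{1}{Y}} 3 c\right) = 2 c \left(Y + 3 \sqrt{-1 - \frac{1}{Y}} c\right) = 2 c \left(Y + 3 c \sqrt{-1 - \frac{1}{Y}}\right)$)
$\frac{1}{J{\left(278,\left(-35 - 60\right) + 82 \right)}} = \frac{1}{2 \cdot 278 \left(\left(\left(-35 - 60\right) + 82\right) + 3 \cdot 278 \sqrt{\frac{-1 - \left(\left(-35 - 60\right) + 82\right)}{\left(-35 - 60\right) + 82}}\right)} = \frac{1}{2 \cdot 278 \left(\left(-95 + 82\right) + 3 \cdot 278 \sqrt{\frac{-1 - \left(-95 + 82\right)}{-95 + 82}}\right)} = \frac{1}{2 \cdot 278 \left(-13 + 3 \cdot 278 \sqrt{\frac{-1 - -13}{-13}}\right)} = \frac{1}{2 \cdot 278 \left(-13 + 3 \cdot 278 \sqrt{- \frac{-1 + 13}{13}}\right)} = \frac{1}{2 \cdot 278 \left(-13 + 3 \cdot 278 \sqrt{\left(- \frac{1}{13}\right) 12}\right)} = \frac{1}{2 \cdot 278 \left(-13 + 3 \cdot 278 \sqrt{- \frac{12}{13}}\right)} = \frac{1}{2 \cdot 278 \left(-13 + 3 \cdot 278 \frac{2 i \sqrt{39}}{13}\right)} = \frac{1}{2 \cdot 278 \left(-13 + \frac{1668 i \sqrt{39}}{13}\right)} = \frac{1}{-7228 + \frac{927408 i \sqrt{39}}{13}}$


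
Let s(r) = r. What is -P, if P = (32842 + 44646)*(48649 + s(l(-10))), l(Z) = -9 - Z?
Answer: -3769791200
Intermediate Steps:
P = 3769791200 (P = (32842 + 44646)*(48649 + (-9 - 1*(-10))) = 77488*(48649 + (-9 + 10)) = 77488*(48649 + 1) = 77488*48650 = 3769791200)
-P = -1*3769791200 = -3769791200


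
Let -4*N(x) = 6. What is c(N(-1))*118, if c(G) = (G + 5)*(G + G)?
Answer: -1239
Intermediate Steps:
N(x) = -3/2 (N(x) = -1/4*6 = -3/2)
c(G) = 2*G*(5 + G) (c(G) = (5 + G)*(2*G) = 2*G*(5 + G))
c(N(-1))*118 = (2*(-3/2)*(5 - 3/2))*118 = (2*(-3/2)*(7/2))*118 = -21/2*118 = -1239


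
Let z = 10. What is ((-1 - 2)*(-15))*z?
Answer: 450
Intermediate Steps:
((-1 - 2)*(-15))*z = ((-1 - 2)*(-15))*10 = -3*(-15)*10 = 45*10 = 450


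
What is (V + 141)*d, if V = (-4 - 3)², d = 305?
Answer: 57950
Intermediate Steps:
V = 49 (V = (-7)² = 49)
(V + 141)*d = (49 + 141)*305 = 190*305 = 57950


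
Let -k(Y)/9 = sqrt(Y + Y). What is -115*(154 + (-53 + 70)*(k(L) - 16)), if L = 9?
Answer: 13570 + 52785*sqrt(2) ≈ 88219.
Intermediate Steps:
k(Y) = -9*sqrt(2)*sqrt(Y) (k(Y) = -9*sqrt(Y + Y) = -9*sqrt(2)*sqrt(Y))
-115*(154 + (-53 + 70)*(k(L) - 16)) = -115*(154 + (-53 + 70)*(-9*sqrt(2)*sqrt(9) - 16)) = -115*(154 + 17*(-9*sqrt(2)*3 - 16)) = -115*(154 + 17*(-27*sqrt(2) - 16)) = -115*(154 + 17*(-16 - 27*sqrt(2))) = -115*(154 + (-272 - 459*sqrt(2))) = -115*(-118 - 459*sqrt(2)) = 13570 + 52785*sqrt(2)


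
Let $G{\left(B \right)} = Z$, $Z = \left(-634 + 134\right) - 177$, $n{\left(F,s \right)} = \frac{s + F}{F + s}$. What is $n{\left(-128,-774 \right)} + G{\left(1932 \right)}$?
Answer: $-676$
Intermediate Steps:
$n{\left(F,s \right)} = 1$ ($n{\left(F,s \right)} = \frac{F + s}{F + s} = 1$)
$Z = -677$ ($Z = -500 - 177 = -677$)
$G{\left(B \right)} = -677$
$n{\left(-128,-774 \right)} + G{\left(1932 \right)} = 1 - 677 = -676$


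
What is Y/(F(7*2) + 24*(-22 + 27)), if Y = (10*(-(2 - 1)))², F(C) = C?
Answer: 50/67 ≈ 0.74627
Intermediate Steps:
Y = 100 (Y = (10*(-1*1))² = (10*(-1))² = (-10)² = 100)
Y/(F(7*2) + 24*(-22 + 27)) = 100/(7*2 + 24*(-22 + 27)) = 100/(14 + 24*5) = 100/(14 + 120) = 100/134 = 100*(1/134) = 50/67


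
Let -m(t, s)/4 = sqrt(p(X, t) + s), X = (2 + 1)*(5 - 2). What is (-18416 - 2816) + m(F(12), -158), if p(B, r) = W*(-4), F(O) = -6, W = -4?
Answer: -21232 - 4*I*sqrt(142) ≈ -21232.0 - 47.666*I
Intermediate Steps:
X = 9 (X = 3*3 = 9)
p(B, r) = 16 (p(B, r) = -4*(-4) = 16)
m(t, s) = -4*sqrt(16 + s)
(-18416 - 2816) + m(F(12), -158) = (-18416 - 2816) - 4*sqrt(16 - 158) = -21232 - 4*I*sqrt(142)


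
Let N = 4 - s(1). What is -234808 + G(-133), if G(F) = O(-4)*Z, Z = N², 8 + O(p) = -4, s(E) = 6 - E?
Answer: -234820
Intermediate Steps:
O(p) = -12 (O(p) = -8 - 4 = -12)
N = -1 (N = 4 - (6 - 1*1) = 4 - (6 - 1) = 4 - 1*5 = 4 - 5 = -1)
Z = 1 (Z = (-1)² = 1)
G(F) = -12 (G(F) = -12*1 = -12)
-234808 + G(-133) = -234808 - 12 = -234820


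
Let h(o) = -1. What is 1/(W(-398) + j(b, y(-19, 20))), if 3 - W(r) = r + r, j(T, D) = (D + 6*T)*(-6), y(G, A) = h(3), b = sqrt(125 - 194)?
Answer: 35/32063 + 36*I*sqrt(69)/737449 ≈ 0.0010916 + 0.0004055*I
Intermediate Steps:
b = I*sqrt(69) (b = sqrt(-69) = I*sqrt(69) ≈ 8.3066*I)
y(G, A) = -1
j(T, D) = -36*T - 6*D
W(r) = 3 - 2*r (W(r) = 3 - (r + r) = 3 - 2*r)
1/(W(-398) + j(b, y(-19, 20))) = 1/((3 - 2*(-398)) + (-36*I*sqrt(69) - 6*(-1))) = 1/((3 + 796) + (-36*I*sqrt(69) + 6)) = 1/(799 + (6 - 36*I*sqrt(69))) = 1/(805 - 36*I*sqrt(69))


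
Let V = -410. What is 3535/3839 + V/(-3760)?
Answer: 1486559/1443464 ≈ 1.0299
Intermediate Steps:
3535/3839 + V/(-3760) = 3535/3839 - 410/(-3760) = 3535*(1/3839) - 410*(-1/3760) = 3535/3839 + 41/376 = 1486559/1443464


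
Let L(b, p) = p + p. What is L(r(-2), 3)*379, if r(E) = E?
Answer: 2274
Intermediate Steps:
L(b, p) = 2*p
L(r(-2), 3)*379 = (2*3)*379 = 6*379 = 2274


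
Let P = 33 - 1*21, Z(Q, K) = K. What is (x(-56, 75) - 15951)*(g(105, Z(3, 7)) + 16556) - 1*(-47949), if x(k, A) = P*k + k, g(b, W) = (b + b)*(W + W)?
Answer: -325125835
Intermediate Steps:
P = 12 (P = 33 - 21 = 12)
g(b, W) = 4*W*b (g(b, W) = (2*b)*(2*W) = 4*W*b)
x(k, A) = 13*k (x(k, A) = 12*k + k = 13*k)
(x(-56, 75) - 15951)*(g(105, Z(3, 7)) + 16556) - 1*(-47949) = (13*(-56) - 15951)*(4*7*105 + 16556) - 1*(-47949) = (-728 - 15951)*(2940 + 16556) + 47949 = -16679*19496 + 47949 = -325173784 + 47949 = -325125835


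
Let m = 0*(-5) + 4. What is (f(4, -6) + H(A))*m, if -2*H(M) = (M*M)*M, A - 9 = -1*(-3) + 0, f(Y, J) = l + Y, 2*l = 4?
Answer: -3432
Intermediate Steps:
l = 2 (l = (½)*4 = 2)
f(Y, J) = 2 + Y
m = 4 (m = 0 + 4 = 4)
A = 12 (A = 9 + (-1*(-3) + 0) = 9 + (3 + 0) = 9 + 3 = 12)
H(M) = -M³/2 (H(M) = -M*M*M/2 = -M²*M/2 = -M³/2)
(f(4, -6) + H(A))*m = ((2 + 4) - ½*12³)*4 = (6 - ½*1728)*4 = (6 - 864)*4 = -858*4 = -3432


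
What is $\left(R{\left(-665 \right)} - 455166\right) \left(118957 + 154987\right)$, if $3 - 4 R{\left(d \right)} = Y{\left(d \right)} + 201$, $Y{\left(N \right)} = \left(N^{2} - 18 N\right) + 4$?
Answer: $-155809827646$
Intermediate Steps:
$Y{\left(N \right)} = 4 + N^{2} - 18 N$
$R{\left(d \right)} = - \frac{101}{2} - \frac{d^{2}}{4} + \frac{9 d}{2}$ ($R{\left(d \right)} = \frac{3}{4} - \frac{\left(4 + d^{2} - 18 d\right) + 201}{4} = \frac{3}{4} - \frac{205 + d^{2} - 18 d}{4} = \frac{3}{4} - \left(\frac{205}{4} - \frac{9 d}{2} + \frac{d^{2}}{4}\right) = - \frac{101}{2} - \frac{d^{2}}{4} + \frac{9 d}{2}$)
$\left(R{\left(-665 \right)} - 455166\right) \left(118957 + 154987\right) = \left(\left(- \frac{101}{2} - \frac{\left(-665\right)^{2}}{4} + \frac{9}{2} \left(-665\right)\right) - 455166\right) \left(118957 + 154987\right) = \left(\left(- \frac{101}{2} - \frac{442225}{4} - \frac{5985}{2}\right) - 455166\right) 273944 = \left(- \frac{454397}{4} - 455166\right) 273944 = \left(- \frac{2275061}{4}\right) 273944 = -155809827646$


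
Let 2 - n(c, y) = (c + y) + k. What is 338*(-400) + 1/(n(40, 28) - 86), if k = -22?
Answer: -17576001/130 ≈ -1.3520e+5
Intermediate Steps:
n(c, y) = 24 - c - y (n(c, y) = 2 - ((c + y) - 22) = 2 - (-22 + c + y) = 2 + (22 - c - y) = 24 - c - y)
338*(-400) + 1/(n(40, 28) - 86) = 338*(-400) + 1/((24 - 1*40 - 1*28) - 86) = -135200 + 1/((24 - 40 - 28) - 86) = -135200 + 1/(-44 - 86) = -135200 + 1/(-130) = -135200 - 1/130 = -17576001/130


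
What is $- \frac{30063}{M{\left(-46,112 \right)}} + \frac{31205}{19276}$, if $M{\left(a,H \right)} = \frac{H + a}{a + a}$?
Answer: $\frac{10225459}{244} \approx 41908.0$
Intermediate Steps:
$M{\left(a,H \right)} = \frac{H + a}{2 a}$
$- \frac{30063}{M{\left(-46,112 \right)}} + \frac{31205}{19276} = - \frac{30063}{\frac{1}{2} \frac{1}{-46} \left(112 - 46\right)} + \frac{31205}{19276} = - \frac{30063}{\frac{1}{2} \left(- \frac{1}{46}\right) 66} + 31205 \cdot \frac{1}{19276} = - \frac{30063}{- \frac{33}{46}} + \frac{395}{244} = \left(-30063\right) \left(- \frac{46}{33}\right) + \frac{395}{244} = 41906 + \frac{395}{244} = \frac{10225459}{244}$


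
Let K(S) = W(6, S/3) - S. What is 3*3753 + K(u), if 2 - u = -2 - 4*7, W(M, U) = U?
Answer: 33713/3 ≈ 11238.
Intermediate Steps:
u = 32 (u = 2 - (-2 - 4*7) = 2 - (-2 - 28) = 2 - 1*(-30) = 2 + 30 = 32)
K(S) = -2*S/3 (K(S) = S/3 - S = -2*S/3)
3*3753 + K(u) = 3*3753 - 2/3*32 = 11259 - 64/3 = 33713/3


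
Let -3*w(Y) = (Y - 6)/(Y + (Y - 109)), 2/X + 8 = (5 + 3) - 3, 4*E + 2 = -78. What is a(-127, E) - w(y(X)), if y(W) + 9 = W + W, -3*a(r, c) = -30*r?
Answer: -1482041/1167 ≈ -1270.0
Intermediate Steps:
E = -20 (E = -½ + (¼)*(-78) = -½ - 39/2 = -20)
a(r, c) = 10*r (a(r, c) = -(-10)*r = 10*r)
X = -⅔ (X = 2/(-8 + ((5 + 3) - 3)) = 2/(-8 + (8 - 3)) = 2/(-8 + 5) = 2/(-3) = 2*(-⅓) = -⅔ ≈ -0.66667)
y(W) = -9 + 2*W (y(W) = -9 + (W + W) = -9 + 2*W)
w(Y) = -(-6 + Y)/(3*(-109 + 2*Y)) (w(Y) = -(Y - 6)/(3*(Y + (Y - 109))) = -(-6 + Y)/(3*(Y + (-109 + Y))) = -(-6 + Y)/(3*(-109 + 2*Y)))
a(-127, E) - w(y(X)) = 10*(-127) - (6 - (-9 + 2*(-⅔)))/(3*(-109 + 2*(-9 + 2*(-⅔)))) = -1270 - (6 - (-9 - 4/3))/(3*(-109 + 2*(-9 - 4/3))) = -1270 - (6 - 1*(-31/3))/(3*(-109 + 2*(-31/3))) = -1270 - (6 + 31/3)/(3*(-109 - 62/3)) = -1270 - 49/(3*(-389/3)*3) = -1270 - (-3)*49/(3*389*3) = -1270 - 1*(-49/1167) = -1270 + 49/1167 = -1482041/1167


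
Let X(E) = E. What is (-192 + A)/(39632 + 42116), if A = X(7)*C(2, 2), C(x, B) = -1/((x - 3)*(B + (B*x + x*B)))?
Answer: -1913/817480 ≈ -0.0023401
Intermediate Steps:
C(x, B) = -1/((-3 + x)*(B + 2*B*x)) (C(x, B) = -1/((-3 + x)*(B + (B*x + B*x))) = -1/((-3 + x)*(B + 2*B*x)))
A = 7/10 (A = 7*(1/(2*(3 - 2*2² + 5*2))) = 7*(1/(2*(3 - 2*4 + 10))) = 7*(1/(2*(3 - 8 + 10))) = 7*((½)/5) = 7*((½)*(⅕)) = 7*(⅒) = 7/10 ≈ 0.70000)
(-192 + A)/(39632 + 42116) = (-192 + 7/10)/(39632 + 42116) = -1913/10/81748 = -1913/10*1/81748 = -1913/817480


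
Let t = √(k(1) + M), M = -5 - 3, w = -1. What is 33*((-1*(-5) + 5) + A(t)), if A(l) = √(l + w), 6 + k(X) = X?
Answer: 330 + 33*√(-1 + I*√13) ≈ 368.64 + 50.812*I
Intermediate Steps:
k(X) = -6 + X
M = -8
t = I*√13 (t = √((-6 + 1) - 8) = √(-5 - 8) = √(-13) = I*√13 ≈ 3.6056*I)
A(l) = √(-1 + l) (A(l) = √(l - 1) = √(-1 + l))
33*((-1*(-5) + 5) + A(t)) = 33*((-1*(-5) + 5) + √(-1 + I*√13)) = 33*((5 + 5) + √(-1 + I*√13)) = 33*(10 + √(-1 + I*√13)) = 330 + 33*√(-1 + I*√13)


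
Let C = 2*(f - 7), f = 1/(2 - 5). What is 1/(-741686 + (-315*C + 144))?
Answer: -1/736922 ≈ -1.3570e-6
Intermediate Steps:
f = -⅓ (f = 1/(-3) = -⅓ ≈ -0.33333)
C = -44/3 (C = 2*(-⅓ - 7) = 2*(-22/3) = -44/3 ≈ -14.667)
1/(-741686 + (-315*C + 144)) = 1/(-741686 + (-315*(-44/3) + 144)) = 1/(-741686 + (4620 + 144)) = 1/(-741686 + 4764) = 1/(-736922) = -1/736922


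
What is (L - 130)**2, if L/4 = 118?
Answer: 116964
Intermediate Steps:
L = 472 (L = 4*118 = 472)
(L - 130)**2 = (472 - 130)**2 = 342**2 = 116964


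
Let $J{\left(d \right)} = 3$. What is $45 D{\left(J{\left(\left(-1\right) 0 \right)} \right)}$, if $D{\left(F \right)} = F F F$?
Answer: $1215$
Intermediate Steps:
$D{\left(F \right)} = F^{3}$ ($D{\left(F \right)} = F^{2} F = F^{3}$)
$45 D{\left(J{\left(\left(-1\right) 0 \right)} \right)} = 45 \cdot 3^{3} = 45 \cdot 27 = 1215$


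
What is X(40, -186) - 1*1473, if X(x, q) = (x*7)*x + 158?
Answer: 9885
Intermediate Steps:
X(x, q) = 158 + 7*x² (X(x, q) = (7*x)*x + 158 = 7*x² + 158 = 158 + 7*x²)
X(40, -186) - 1*1473 = (158 + 7*40²) - 1*1473 = (158 + 7*1600) - 1473 = (158 + 11200) - 1473 = 11358 - 1473 = 9885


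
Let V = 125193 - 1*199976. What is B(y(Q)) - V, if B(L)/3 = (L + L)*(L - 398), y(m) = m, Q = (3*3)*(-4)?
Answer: 168527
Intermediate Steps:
Q = -36 (Q = 9*(-4) = -36)
B(L) = 6*L*(-398 + L) (B(L) = 3*((L + L)*(L - 398)) = 3*((2*L)*(-398 + L)) = 3*(2*L*(-398 + L)) = 6*L*(-398 + L))
V = -74783 (V = 125193 - 199976 = -74783)
B(y(Q)) - V = 6*(-36)*(-398 - 36) - 1*(-74783) = 6*(-36)*(-434) + 74783 = 93744 + 74783 = 168527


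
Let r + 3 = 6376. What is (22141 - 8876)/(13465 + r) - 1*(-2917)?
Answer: 8268673/2834 ≈ 2917.7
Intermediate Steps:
r = 6373 (r = -3 + 6376 = 6373)
(22141 - 8876)/(13465 + r) - 1*(-2917) = (22141 - 8876)/(13465 + 6373) - 1*(-2917) = 13265/19838 + 2917 = 13265*(1/19838) + 2917 = 1895/2834 + 2917 = 8268673/2834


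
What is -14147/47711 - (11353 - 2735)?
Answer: -411187545/47711 ≈ -8618.3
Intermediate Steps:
-14147/47711 - (11353 - 2735) = -14147*1/47711 - 1*8618 = -14147/47711 - 8618 = -411187545/47711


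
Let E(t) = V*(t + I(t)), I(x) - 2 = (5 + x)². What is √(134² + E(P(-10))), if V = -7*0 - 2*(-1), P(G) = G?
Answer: √17990 ≈ 134.13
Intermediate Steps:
I(x) = 2 + (5 + x)²
V = 2 (V = 0 + 2 = 2)
E(t) = 4 + 2*t + 2*(5 + t)² (E(t) = 2*(t + (2 + (5 + t)²)) = 2*(2 + t + (5 + t)²) = 4 + 2*t + 2*(5 + t)²)
√(134² + E(P(-10))) = √(134² + (4 + 2*(-10) + 2*(5 - 10)²)) = √(17956 + (4 - 20 + 2*(-5)²)) = √(17956 + (4 - 20 + 2*25)) = √(17956 + (4 - 20 + 50)) = √(17956 + 34) = √17990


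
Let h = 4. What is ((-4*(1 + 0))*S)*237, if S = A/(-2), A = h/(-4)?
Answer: -474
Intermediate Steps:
A = -1 (A = 4/(-4) = 4*(-1/4) = -1)
S = 1/2 (S = -1/(-2) = -1*(-1/2) = 1/2 ≈ 0.50000)
((-4*(1 + 0))*S)*237 = (-4*(1 + 0)*(1/2))*237 = (-4*1*(1/2))*237 = -4*1/2*237 = -2*237 = -474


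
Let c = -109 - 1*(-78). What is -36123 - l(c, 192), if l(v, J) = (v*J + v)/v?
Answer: -36316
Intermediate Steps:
c = -31 (c = -109 + 78 = -31)
l(v, J) = (v + J*v)/v (l(v, J) = (J*v + v)/v = (v + J*v)/v)
-36123 - l(c, 192) = -36123 - (1 + 192) = -36123 - 1*193 = -36123 - 193 = -36316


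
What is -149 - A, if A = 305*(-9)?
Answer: 2596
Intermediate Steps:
A = -2745
-149 - A = -149 - 1*(-2745) = -149 + 2745 = 2596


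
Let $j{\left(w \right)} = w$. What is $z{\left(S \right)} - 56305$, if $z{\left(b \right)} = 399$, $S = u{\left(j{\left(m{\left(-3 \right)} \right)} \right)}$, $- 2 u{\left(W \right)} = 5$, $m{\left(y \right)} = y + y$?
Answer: $-55906$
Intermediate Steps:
$m{\left(y \right)} = 2 y$
$u{\left(W \right)} = - \frac{5}{2}$ ($u{\left(W \right)} = \left(- \frac{1}{2}\right) 5 = - \frac{5}{2}$)
$S = - \frac{5}{2} \approx -2.5$
$z{\left(S \right)} - 56305 = 399 - 56305 = -55906$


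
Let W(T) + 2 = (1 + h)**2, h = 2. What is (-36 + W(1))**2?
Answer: 841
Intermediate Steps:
W(T) = 7 (W(T) = -2 + (1 + 2)**2 = -2 + 3**2 = -2 + 9 = 7)
(-36 + W(1))**2 = (-36 + 7)**2 = (-29)**2 = 841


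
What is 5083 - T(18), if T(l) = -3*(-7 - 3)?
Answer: 5053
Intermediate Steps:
T(l) = 30 (T(l) = -3*(-10) = 30)
5083 - T(18) = 5083 - 1*30 = 5083 - 30 = 5053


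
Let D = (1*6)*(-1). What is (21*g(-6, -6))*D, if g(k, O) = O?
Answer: 756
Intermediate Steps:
D = -6 (D = 6*(-1) = -6)
(21*g(-6, -6))*D = (21*(-6))*(-6) = -126*(-6) = 756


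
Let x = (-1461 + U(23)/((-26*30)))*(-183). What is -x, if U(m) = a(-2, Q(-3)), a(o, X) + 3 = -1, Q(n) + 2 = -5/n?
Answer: -17378534/65 ≈ -2.6736e+5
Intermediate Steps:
Q(n) = -2 - 5/n
a(o, X) = -4 (a(o, X) = -3 - 1 = -4)
U(m) = -4
x = 17378534/65 (x = (-1461 - 4/((-26*30)))*(-183) = (-1461 - 4/(-780))*(-183) = (-1461 - 4*(-1/780))*(-183) = (-1461 + 1/195)*(-183) = -284894/195*(-183) = 17378534/65 ≈ 2.6736e+5)
-x = -1*17378534/65 = -17378534/65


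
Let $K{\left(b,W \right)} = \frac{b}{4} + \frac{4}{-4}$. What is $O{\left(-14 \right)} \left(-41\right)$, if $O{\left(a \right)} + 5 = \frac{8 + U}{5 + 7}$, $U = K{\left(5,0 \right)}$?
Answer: $\frac{2829}{16} \approx 176.81$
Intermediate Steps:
$K{\left(b,W \right)} = -1 + \frac{b}{4}$ ($K{\left(b,W \right)} = b \frac{1}{4} + 4 \left(- \frac{1}{4}\right) = \frac{b}{4} - 1 = -1 + \frac{b}{4}$)
$U = \frac{1}{4}$ ($U = -1 + \frac{1}{4} \cdot 5 = -1 + \frac{5}{4} = \frac{1}{4} \approx 0.25$)
$O{\left(a \right)} = - \frac{69}{16}$ ($O{\left(a \right)} = -5 + \frac{8 + \frac{1}{4}}{5 + 7} = -5 + \frac{33}{4 \cdot 12} = -5 + \frac{33}{4} \cdot \frac{1}{12} = -5 + \frac{11}{16} = - \frac{69}{16}$)
$O{\left(-14 \right)} \left(-41\right) = \left(- \frac{69}{16}\right) \left(-41\right) = \frac{2829}{16}$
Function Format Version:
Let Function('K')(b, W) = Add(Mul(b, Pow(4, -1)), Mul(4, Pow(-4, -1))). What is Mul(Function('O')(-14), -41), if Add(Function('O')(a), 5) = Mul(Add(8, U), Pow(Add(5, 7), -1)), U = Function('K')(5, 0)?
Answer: Rational(2829, 16) ≈ 176.81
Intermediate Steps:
Function('K')(b, W) = Add(-1, Mul(Rational(1, 4), b)) (Function('K')(b, W) = Add(Mul(b, Rational(1, 4)), Mul(4, Rational(-1, 4))) = Add(Mul(Rational(1, 4), b), -1) = Add(-1, Mul(Rational(1, 4), b)))
U = Rational(1, 4) (U = Add(-1, Mul(Rational(1, 4), 5)) = Add(-1, Rational(5, 4)) = Rational(1, 4) ≈ 0.25000)
Function('O')(a) = Rational(-69, 16) (Function('O')(a) = Add(-5, Mul(Add(8, Rational(1, 4)), Pow(Add(5, 7), -1))) = Add(-5, Mul(Rational(33, 4), Pow(12, -1))) = Add(-5, Mul(Rational(33, 4), Rational(1, 12))) = Add(-5, Rational(11, 16)) = Rational(-69, 16))
Mul(Function('O')(-14), -41) = Mul(Rational(-69, 16), -41) = Rational(2829, 16)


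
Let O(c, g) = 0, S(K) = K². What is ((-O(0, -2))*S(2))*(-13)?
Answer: 0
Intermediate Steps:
((-O(0, -2))*S(2))*(-13) = (-1*0*2²)*(-13) = (0*4)*(-13) = 0*(-13) = 0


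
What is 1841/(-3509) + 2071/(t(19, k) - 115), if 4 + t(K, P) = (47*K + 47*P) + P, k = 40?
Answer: 2307485/9453246 ≈ 0.24409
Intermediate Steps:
t(K, P) = -4 + 47*K + 48*P (t(K, P) = -4 + ((47*K + 47*P) + P) = -4 + (47*K + 48*P) = -4 + 47*K + 48*P)
1841/(-3509) + 2071/(t(19, k) - 115) = 1841/(-3509) + 2071/((-4 + 47*19 + 48*40) - 115) = 1841*(-1/3509) + 2071/((-4 + 893 + 1920) - 115) = -1841/3509 + 2071/(2809 - 115) = -1841/3509 + 2071/2694 = 2307485/9453246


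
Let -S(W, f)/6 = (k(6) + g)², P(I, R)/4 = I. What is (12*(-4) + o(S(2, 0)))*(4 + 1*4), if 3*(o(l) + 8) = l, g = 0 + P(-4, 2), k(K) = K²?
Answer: -6848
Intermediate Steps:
P(I, R) = 4*I
g = -16 (g = 0 + 4*(-4) = 0 - 16 = -16)
S(W, f) = -2400 (S(W, f) = -6*(6² - 16)² = -6*(36 - 16)² = -6*20² = -6*400 = -2400)
o(l) = -8 + l/3
(12*(-4) + o(S(2, 0)))*(4 + 1*4) = (12*(-4) + (-8 + (⅓)*(-2400)))*(4 + 1*4) = (-48 + (-8 - 800))*(4 + 4) = (-48 - 808)*8 = -856*8 = -6848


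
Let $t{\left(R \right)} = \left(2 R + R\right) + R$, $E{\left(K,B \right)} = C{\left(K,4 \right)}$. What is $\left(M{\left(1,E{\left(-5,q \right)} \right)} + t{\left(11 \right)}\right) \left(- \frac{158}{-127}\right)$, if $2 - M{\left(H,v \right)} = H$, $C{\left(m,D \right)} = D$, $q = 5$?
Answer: $\frac{7110}{127} \approx 55.984$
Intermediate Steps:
$E{\left(K,B \right)} = 4$
$M{\left(H,v \right)} = 2 - H$
$t{\left(R \right)} = 4 R$ ($t{\left(R \right)} = 3 R + R = 4 R$)
$\left(M{\left(1,E{\left(-5,q \right)} \right)} + t{\left(11 \right)}\right) \left(- \frac{158}{-127}\right) = \left(\left(2 - 1\right) + 4 \cdot 11\right) \left(- \frac{158}{-127}\right) = \left(\left(2 - 1\right) + 44\right) \left(\left(-158\right) \left(- \frac{1}{127}\right)\right) = \left(1 + 44\right) \frac{158}{127} = 45 \cdot \frac{158}{127} = \frac{7110}{127}$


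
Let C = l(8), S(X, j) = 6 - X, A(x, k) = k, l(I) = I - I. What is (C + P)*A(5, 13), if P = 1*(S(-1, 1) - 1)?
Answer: 78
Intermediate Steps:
l(I) = 0
C = 0
P = 6 (P = 1*((6 - 1*(-1)) - 1) = 1*((6 + 1) - 1) = 1*(7 - 1) = 1*6 = 6)
(C + P)*A(5, 13) = (0 + 6)*13 = 6*13 = 78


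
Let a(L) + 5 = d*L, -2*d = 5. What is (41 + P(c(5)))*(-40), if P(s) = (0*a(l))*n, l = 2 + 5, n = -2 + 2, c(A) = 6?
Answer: -1640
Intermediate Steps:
d = -5/2 (d = -½*5 = -5/2 ≈ -2.5000)
n = 0
l = 7
a(L) = -5 - 5*L/2
P(s) = 0 (P(s) = (0*(-5 - 5/2*7))*0 = (0*(-5 - 35/2))*0 = (0*(-45/2))*0 = 0*0 = 0)
(41 + P(c(5)))*(-40) = (41 + 0)*(-40) = 41*(-40) = -1640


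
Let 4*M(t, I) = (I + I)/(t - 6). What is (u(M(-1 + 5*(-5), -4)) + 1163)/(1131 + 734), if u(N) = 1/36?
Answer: 41869/67140 ≈ 0.62361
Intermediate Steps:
M(t, I) = I/(2*(-6 + t)) (M(t, I) = ((I + I)/(t - 6))/4 = ((2*I)/(-6 + t))/4 = (2*I/(-6 + t))/4 = I/(2*(-6 + t)))
u(N) = 1/36
(u(M(-1 + 5*(-5), -4)) + 1163)/(1131 + 734) = (1/36 + 1163)/(1131 + 734) = (41869/36)/1865 = (41869/36)*(1/1865) = 41869/67140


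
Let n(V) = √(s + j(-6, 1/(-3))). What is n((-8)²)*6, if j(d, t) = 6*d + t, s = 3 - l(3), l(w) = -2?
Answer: 2*I*√282 ≈ 33.586*I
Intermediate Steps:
s = 5 (s = 3 - 1*(-2) = 3 + 2 = 5)
j(d, t) = t + 6*d
n(V) = I*√282/3 (n(V) = √(5 + (1/(-3) + 6*(-6))) = √(5 + (-⅓ - 36)) = √(5 - 109/3) = √(-94/3) = I*√282/3)
n((-8)²)*6 = (I*√282/3)*6 = 2*I*√282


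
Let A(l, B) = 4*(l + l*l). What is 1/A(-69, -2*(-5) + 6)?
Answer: 1/18768 ≈ 5.3282e-5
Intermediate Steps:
A(l, B) = 4*l + 4*l² (A(l, B) = 4*(l + l²) = 4*l + 4*l²)
1/A(-69, -2*(-5) + 6) = 1/(4*(-69)*(1 - 69)) = 1/(4*(-69)*(-68)) = 1/18768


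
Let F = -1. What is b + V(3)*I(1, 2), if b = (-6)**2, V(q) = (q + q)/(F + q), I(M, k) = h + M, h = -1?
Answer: 36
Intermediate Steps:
I(M, k) = -1 + M
V(q) = 2*q/(-1 + q) (V(q) = (q + q)/(-1 + q) = (2*q)/(-1 + q) = 2*q/(-1 + q))
b = 36
b + V(3)*I(1, 2) = 36 + (2*3/(-1 + 3))*(-1 + 1) = 36 + (2*3/2)*0 = 36 + (2*3*(1/2))*0 = 36 + 3*0 = 36 + 0 = 36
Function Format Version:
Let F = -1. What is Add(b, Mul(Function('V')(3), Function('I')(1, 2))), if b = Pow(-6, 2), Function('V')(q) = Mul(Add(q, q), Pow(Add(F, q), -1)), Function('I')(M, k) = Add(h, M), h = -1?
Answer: 36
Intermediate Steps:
Function('I')(M, k) = Add(-1, M)
Function('V')(q) = Mul(2, q, Pow(Add(-1, q), -1)) (Function('V')(q) = Mul(Add(q, q), Pow(Add(-1, q), -1)) = Mul(Mul(2, q), Pow(Add(-1, q), -1)) = Mul(2, q, Pow(Add(-1, q), -1)))
b = 36
Add(b, Mul(Function('V')(3), Function('I')(1, 2))) = Add(36, Mul(Mul(2, 3, Pow(Add(-1, 3), -1)), Add(-1, 1))) = Add(36, Mul(Mul(2, 3, Pow(2, -1)), 0)) = Add(36, Mul(Mul(2, 3, Rational(1, 2)), 0)) = Add(36, Mul(3, 0)) = Add(36, 0) = 36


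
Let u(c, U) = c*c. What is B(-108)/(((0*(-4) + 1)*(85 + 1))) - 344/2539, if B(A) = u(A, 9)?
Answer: 14792656/109177 ≈ 135.49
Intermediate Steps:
u(c, U) = c²
B(A) = A²
B(-108)/(((0*(-4) + 1)*(85 + 1))) - 344/2539 = (-108)²/(((0*(-4) + 1)*(85 + 1))) - 344/2539 = 11664/(((0 + 1)*86)) - 344*1/2539 = 11664/((1*86)) - 344/2539 = 11664/86 - 344/2539 = 11664*(1/86) - 344/2539 = 5832/43 - 344/2539 = 14792656/109177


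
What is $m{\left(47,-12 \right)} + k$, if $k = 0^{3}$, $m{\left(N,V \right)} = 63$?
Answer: $63$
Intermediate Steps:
$k = 0$
$m{\left(47,-12 \right)} + k = 63 + 0 = 63$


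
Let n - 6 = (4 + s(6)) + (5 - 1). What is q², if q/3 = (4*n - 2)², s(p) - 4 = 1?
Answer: 269879184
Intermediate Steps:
s(p) = 5 (s(p) = 4 + 1 = 5)
n = 19 (n = 6 + ((4 + 5) + (5 - 1)) = 6 + (9 + 4) = 6 + 13 = 19)
q = 16428 (q = 3*(4*19 - 2)² = 3*(76 - 2)² = 3*74² = 3*5476 = 16428)
q² = 16428² = 269879184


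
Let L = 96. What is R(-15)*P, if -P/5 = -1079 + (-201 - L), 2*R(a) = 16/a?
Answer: -11008/3 ≈ -3669.3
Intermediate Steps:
R(a) = 8/a (R(a) = (16/a)/2 = 8/a)
P = 6880 (P = -5*(-1079 + (-201 - 1*96)) = -5*(-1079 + (-201 - 96)) = -5*(-1079 - 297) = -5*(-1376) = 6880)
R(-15)*P = (8/(-15))*6880 = (8*(-1/15))*6880 = -8/15*6880 = -11008/3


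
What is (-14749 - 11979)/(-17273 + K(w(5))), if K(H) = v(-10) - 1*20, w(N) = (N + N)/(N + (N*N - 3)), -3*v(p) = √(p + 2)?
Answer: 4159865736/2691430649 - 160368*I*√2/2691430649 ≈ 1.5456 - 8.4265e-5*I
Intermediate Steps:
v(p) = -√(2 + p)/3 (v(p) = -√(p + 2)/3 = -√(2 + p)/3)
w(N) = 2*N/(-3 + N + N²) (w(N) = (2*N)/(N + (N² - 3)) = (2*N)/(N + (-3 + N²)) = (2*N)/(-3 + N + N²) = 2*N/(-3 + N + N²))
K(H) = -20 - 2*I*√2/3 (K(H) = -√(2 - 10)/3 - 1*20 = -2*I*√2/3 - 20 = -20 - 2*I*√2/3)
(-14749 - 11979)/(-17273 + K(w(5))) = (-14749 - 11979)/(-17273 + (-20 - 2*I*√2/3)) = -26728/(-17293 - 2*I*√2/3)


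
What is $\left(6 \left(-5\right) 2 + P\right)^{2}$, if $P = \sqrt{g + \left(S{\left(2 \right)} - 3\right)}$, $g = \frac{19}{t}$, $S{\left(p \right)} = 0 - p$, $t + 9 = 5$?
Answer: $\frac{\left(120 - i \sqrt{39}\right)^{2}}{4} \approx 3590.3 - 374.7 i$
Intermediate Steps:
$t = -4$ ($t = -9 + 5 = -4$)
$S{\left(p \right)} = - p$
$g = - \frac{19}{4}$ ($g = \frac{19}{-4} = 19 \left(- \frac{1}{4}\right) = - \frac{19}{4} \approx -4.75$)
$P = \frac{i \sqrt{39}}{2}$ ($P = \sqrt{- \frac{19}{4} - 5} = \sqrt{- \frac{39}{4}} = \frac{i \sqrt{39}}{2} \approx 3.1225 i$)
$\left(6 \left(-5\right) 2 + P\right)^{2} = \left(6 \left(-5\right) 2 + \frac{i \sqrt{39}}{2}\right)^{2} = \left(\left(-30\right) 2 + \frac{i \sqrt{39}}{2}\right)^{2} = \left(-60 + \frac{i \sqrt{39}}{2}\right)^{2}$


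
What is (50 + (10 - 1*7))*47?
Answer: 2491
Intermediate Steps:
(50 + (10 - 1*7))*47 = (50 + (10 - 7))*47 = (50 + 3)*47 = 53*47 = 2491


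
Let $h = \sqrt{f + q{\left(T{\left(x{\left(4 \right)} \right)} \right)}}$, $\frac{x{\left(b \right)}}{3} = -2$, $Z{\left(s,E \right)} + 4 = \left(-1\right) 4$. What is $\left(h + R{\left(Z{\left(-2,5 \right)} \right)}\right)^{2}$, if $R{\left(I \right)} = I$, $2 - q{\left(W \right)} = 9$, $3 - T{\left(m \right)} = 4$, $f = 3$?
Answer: $60 - 32 i \approx 60.0 - 32.0 i$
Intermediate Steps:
$Z{\left(s,E \right)} = -8$ ($Z{\left(s,E \right)} = -4 - 4 = -8$)
$x{\left(b \right)} = -6$ ($x{\left(b \right)} = 3 \left(-2\right) = -6$)
$T{\left(m \right)} = -1$ ($T{\left(m \right)} = 3 - 4 = -1$)
$q{\left(W \right)} = -7$ ($q{\left(W \right)} = 2 - 9 = -7$)
$h = 2 i$ ($h = \sqrt{3 - 7} = \sqrt{-4} = 2 i \approx 2.0 i$)
$\left(h + R{\left(Z{\left(-2,5 \right)} \right)}\right)^{2} = \left(2 i - 8\right)^{2} = \left(-8 + 2 i\right)^{2}$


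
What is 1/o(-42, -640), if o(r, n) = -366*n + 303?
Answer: 1/234543 ≈ 4.2636e-6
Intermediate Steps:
o(r, n) = 303 - 366*n
1/o(-42, -640) = 1/(303 - 366*(-640)) = 1/(303 + 234240) = 1/234543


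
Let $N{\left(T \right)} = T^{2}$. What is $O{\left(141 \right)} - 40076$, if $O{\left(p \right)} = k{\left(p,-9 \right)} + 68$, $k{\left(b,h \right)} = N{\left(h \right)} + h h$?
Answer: $-39846$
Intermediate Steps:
$k{\left(b,h \right)} = 2 h^{2}$ ($k{\left(b,h \right)} = h^{2} + h h = h^{2} + h^{2} = 2 h^{2}$)
$O{\left(p \right)} = 230$ ($O{\left(p \right)} = 2 \left(-9\right)^{2} + 68 = 2 \cdot 81 + 68 = 162 + 68 = 230$)
$O{\left(141 \right)} - 40076 = 230 - 40076 = -39846$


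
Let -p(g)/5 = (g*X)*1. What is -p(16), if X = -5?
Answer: -400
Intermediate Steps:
p(g) = 25*g (p(g) = -5*g*(-5) = -5*(-5*g) = -(-25)*g = 25*g)
-p(16) = -25*16 = -1*400 = -400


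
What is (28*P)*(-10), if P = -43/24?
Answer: 1505/3 ≈ 501.67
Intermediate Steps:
P = -43/24 (P = -43*1/24 = -43/24 ≈ -1.7917)
(28*P)*(-10) = (28*(-43/24))*(-10) = -301/6*(-10) = 1505/3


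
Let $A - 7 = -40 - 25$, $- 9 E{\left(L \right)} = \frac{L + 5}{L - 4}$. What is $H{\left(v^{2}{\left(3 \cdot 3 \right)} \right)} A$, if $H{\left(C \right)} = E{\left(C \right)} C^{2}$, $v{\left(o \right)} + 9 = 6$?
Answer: $\frac{7308}{5} \approx 1461.6$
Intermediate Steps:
$E{\left(L \right)} = - \frac{5 + L}{9 \left(-4 + L\right)}$ ($E{\left(L \right)} = - \frac{\left(L + 5\right) \frac{1}{L - 4}}{9} = - \frac{\left(5 + L\right) \frac{1}{-4 + L}}{9} = - \frac{\frac{1}{-4 + L} \left(5 + L\right)}{9} = - \frac{5 + L}{9 \left(-4 + L\right)}$)
$v{\left(o \right)} = -3$ ($v{\left(o \right)} = -9 + 6 = -3$)
$A = -58$ ($A = 7 - 65 = -58$)
$H{\left(C \right)} = \frac{C^{2} \left(-5 - C\right)}{9 \left(-4 + C\right)}$ ($H{\left(C \right)} = \frac{-5 - C}{9 \left(-4 + C\right)} C^{2} = \frac{C^{2} \left(-5 - C\right)}{9 \left(-4 + C\right)}$)
$H{\left(v^{2}{\left(3 \cdot 3 \right)} \right)} A = \frac{\left(\left(-3\right)^{2}\right)^{2} \left(-5 - \left(-3\right)^{2}\right)}{9 \left(-4 + \left(-3\right)^{2}\right)} \left(-58\right) = \frac{9^{2} \left(-5 - 9\right)}{9 \left(-4 + 9\right)} \left(-58\right) = \frac{1}{9} \cdot 81 \cdot \frac{1}{5} \left(-5 - 9\right) \left(-58\right) = \frac{1}{9} \cdot 81 \cdot \frac{1}{5} \left(-14\right) \left(-58\right) = \left(- \frac{126}{5}\right) \left(-58\right) = \frac{7308}{5}$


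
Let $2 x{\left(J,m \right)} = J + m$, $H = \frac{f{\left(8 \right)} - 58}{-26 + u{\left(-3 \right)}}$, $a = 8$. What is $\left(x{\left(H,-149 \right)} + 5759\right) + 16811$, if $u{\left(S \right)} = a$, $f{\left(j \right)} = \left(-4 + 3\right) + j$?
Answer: $\frac{269963}{12} \approx 22497.0$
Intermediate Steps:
$f{\left(j \right)} = -1 + j$
$u{\left(S \right)} = 8$
$H = \frac{17}{6}$ ($H = \frac{\left(-1 + 8\right) - 58}{-26 + 8} = \frac{7 - 58}{-18} = \left(-51\right) \left(- \frac{1}{18}\right) = \frac{17}{6} \approx 2.8333$)
$x{\left(J,m \right)} = \frac{J}{2} + \frac{m}{2}$ ($x{\left(J,m \right)} = \frac{J + m}{2} = \frac{J}{2} + \frac{m}{2}$)
$\left(x{\left(H,-149 \right)} + 5759\right) + 16811 = \left(\left(\frac{1}{2} \cdot \frac{17}{6} + \frac{1}{2} \left(-149\right)\right) + 5759\right) + 16811 = \left(\left(\frac{17}{12} - \frac{149}{2}\right) + 5759\right) + 16811 = \left(- \frac{877}{12} + 5759\right) + 16811 = \frac{68231}{12} + 16811 = \frac{269963}{12}$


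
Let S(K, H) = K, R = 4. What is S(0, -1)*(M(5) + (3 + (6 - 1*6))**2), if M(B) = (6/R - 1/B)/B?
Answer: 0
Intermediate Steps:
M(B) = (3/2 - 1/B)/B (M(B) = (6/4 - 1/B)/B = (6*(1/4) - 1/B)/B = (3/2 - 1/B)/B)
S(0, -1)*(M(5) + (3 + (6 - 1*6))**2) = 0*((1/2)*(-2 + 3*5)/5**2 + (3 + (6 - 1*6))**2) = 0*((1/2)*(1/25)*(-2 + 15) + (3 + (6 - 6))**2) = 0*((1/2)*(1/25)*13 + (3 + 0)**2) = 0*(13/50 + 3**2) = 0*(13/50 + 9) = 0*(463/50) = 0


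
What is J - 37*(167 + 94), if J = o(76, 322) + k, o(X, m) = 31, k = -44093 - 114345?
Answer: -168064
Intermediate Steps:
k = -158438
J = -158407 (J = 31 - 158438 = -158407)
J - 37*(167 + 94) = -158407 - 37*(167 + 94) = -158407 - 37*261 = -158407 - 1*9657 = -158407 - 9657 = -168064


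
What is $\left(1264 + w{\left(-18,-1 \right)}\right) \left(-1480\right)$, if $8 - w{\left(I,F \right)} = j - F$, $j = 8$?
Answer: $-1869240$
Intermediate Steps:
$w{\left(I,F \right)} = F$ ($w{\left(I,F \right)} = 8 - \left(8 - F\right) = 8 + \left(-8 + F\right) = F$)
$\left(1264 + w{\left(-18,-1 \right)}\right) \left(-1480\right) = \left(1264 - 1\right) \left(-1480\right) = 1263 \left(-1480\right) = -1869240$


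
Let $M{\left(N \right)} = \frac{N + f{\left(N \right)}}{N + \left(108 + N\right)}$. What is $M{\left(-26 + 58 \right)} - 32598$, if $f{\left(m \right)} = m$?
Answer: $- \frac{1401698}{43} \approx -32598.0$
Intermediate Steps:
$M{\left(N \right)} = \frac{2 N}{108 + 2 N}$ ($M{\left(N \right)} = \frac{N + N}{N + \left(108 + N\right)} = \frac{2 N}{108 + 2 N}$)
$M{\left(-26 + 58 \right)} - 32598 = \frac{-26 + 58}{54 + \left(-26 + 58\right)} - 32598 = \frac{32}{54 + 32} - 32598 = \frac{32}{86} - 32598 = 32 \cdot \frac{1}{86} - 32598 = \frac{16}{43} - 32598 = - \frac{1401698}{43}$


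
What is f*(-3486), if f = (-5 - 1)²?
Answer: -125496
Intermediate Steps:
f = 36 (f = (-6)² = 36)
f*(-3486) = 36*(-3486) = -125496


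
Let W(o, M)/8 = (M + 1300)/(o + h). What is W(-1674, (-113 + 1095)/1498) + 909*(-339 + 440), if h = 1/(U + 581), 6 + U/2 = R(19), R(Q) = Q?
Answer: 69868494882601/761071633 ≈ 91803.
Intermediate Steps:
U = 26 (U = -12 + 2*19 = -12 + 38 = 26)
h = 1/607 (h = 1/(26 + 581) = 1/607 ≈ 0.0016474)
W(o, M) = 8*(1300 + M)/(1/607 + o) (W(o, M) = 8*((M + 1300)/(o + 1/607)) = 8*((1300 + M)/(1/607 + o)) = 8*(1300 + M)/(1/607 + o))
W(-1674, (-113 + 1095)/1498) + 909*(-339 + 440) = 4856*(1300 + (-113 + 1095)/1498)/(1 + 607*(-1674)) + 909*(-339 + 440) = 4856*(1300 + 982*(1/1498))/(1 - 1016118) + 909*101 = 4856*(1300 + 491/749)/(-1016117) + 91809 = 4856*(-1/1016117)*(974191/749) + 91809 = -4730671496/761071633 + 91809 = 69868494882601/761071633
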